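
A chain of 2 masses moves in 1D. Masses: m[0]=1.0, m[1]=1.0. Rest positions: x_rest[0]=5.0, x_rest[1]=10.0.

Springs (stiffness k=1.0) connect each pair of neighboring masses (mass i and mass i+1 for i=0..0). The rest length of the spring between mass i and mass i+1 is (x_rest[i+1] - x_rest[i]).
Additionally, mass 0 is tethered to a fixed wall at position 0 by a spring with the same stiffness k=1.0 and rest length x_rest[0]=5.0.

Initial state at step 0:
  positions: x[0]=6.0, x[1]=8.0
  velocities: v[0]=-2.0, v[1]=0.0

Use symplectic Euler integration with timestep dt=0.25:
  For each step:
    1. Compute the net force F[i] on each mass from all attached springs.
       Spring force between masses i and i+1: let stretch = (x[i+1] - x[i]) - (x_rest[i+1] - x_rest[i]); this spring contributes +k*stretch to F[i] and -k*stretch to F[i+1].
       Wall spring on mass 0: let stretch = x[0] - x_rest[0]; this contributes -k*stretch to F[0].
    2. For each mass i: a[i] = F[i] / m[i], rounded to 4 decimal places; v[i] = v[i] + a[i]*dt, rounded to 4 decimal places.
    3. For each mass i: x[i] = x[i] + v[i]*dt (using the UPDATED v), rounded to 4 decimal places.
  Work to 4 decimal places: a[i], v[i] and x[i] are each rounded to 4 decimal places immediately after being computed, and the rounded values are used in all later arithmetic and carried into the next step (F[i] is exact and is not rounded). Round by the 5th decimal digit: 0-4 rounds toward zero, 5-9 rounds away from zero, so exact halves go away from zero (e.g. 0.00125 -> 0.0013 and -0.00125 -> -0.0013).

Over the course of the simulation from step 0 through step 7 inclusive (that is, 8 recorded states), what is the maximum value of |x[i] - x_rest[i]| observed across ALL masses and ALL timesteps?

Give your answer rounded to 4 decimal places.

Step 0: x=[6.0000 8.0000] v=[-2.0000 0.0000]
Step 1: x=[5.2500 8.1875] v=[-3.0000 0.7500]
Step 2: x=[4.3555 8.5039] v=[-3.5781 1.2656]
Step 3: x=[3.4480 8.8735] v=[-3.6299 1.4785]
Step 4: x=[2.6641 9.2165] v=[-3.1355 1.3721]
Step 5: x=[2.1233 9.4625] v=[-2.1634 0.9840]
Step 6: x=[1.9085 9.5623] v=[-0.8594 0.3992]
Step 7: x=[2.0527 9.4962] v=[0.5769 -0.2643]
Max displacement = 3.0915

Answer: 3.0915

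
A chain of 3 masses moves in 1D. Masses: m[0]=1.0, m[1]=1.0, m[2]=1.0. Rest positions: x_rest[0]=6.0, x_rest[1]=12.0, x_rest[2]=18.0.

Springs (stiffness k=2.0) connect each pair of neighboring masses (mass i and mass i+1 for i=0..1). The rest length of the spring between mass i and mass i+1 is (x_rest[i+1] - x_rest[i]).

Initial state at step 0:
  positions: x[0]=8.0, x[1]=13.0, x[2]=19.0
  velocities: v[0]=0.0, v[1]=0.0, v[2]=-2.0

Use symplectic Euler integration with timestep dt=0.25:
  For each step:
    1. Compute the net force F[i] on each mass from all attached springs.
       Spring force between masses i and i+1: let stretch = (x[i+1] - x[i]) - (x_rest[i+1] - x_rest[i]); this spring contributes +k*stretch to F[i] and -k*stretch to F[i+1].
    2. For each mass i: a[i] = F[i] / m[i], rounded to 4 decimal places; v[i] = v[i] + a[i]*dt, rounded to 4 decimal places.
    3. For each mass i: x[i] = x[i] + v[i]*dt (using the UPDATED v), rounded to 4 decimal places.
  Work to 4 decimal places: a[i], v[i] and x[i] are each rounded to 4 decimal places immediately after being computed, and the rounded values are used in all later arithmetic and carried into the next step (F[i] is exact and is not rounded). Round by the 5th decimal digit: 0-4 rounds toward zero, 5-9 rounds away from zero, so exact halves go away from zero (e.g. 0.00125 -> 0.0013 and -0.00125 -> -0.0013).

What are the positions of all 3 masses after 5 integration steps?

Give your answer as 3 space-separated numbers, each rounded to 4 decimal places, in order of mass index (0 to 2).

Answer: 6.8404 12.8449 17.8147

Derivation:
Step 0: x=[8.0000 13.0000 19.0000] v=[0.0000 0.0000 -2.0000]
Step 1: x=[7.8750 13.1250 18.5000] v=[-0.5000 0.5000 -2.0000]
Step 2: x=[7.6563 13.2656 18.0781] v=[-0.8750 0.5625 -1.6875]
Step 3: x=[7.3887 13.3066 17.8047] v=[-1.0704 0.1641 -1.0938]
Step 4: x=[7.1108 13.1702 17.7190] v=[-1.1115 -0.5458 -0.3429]
Step 5: x=[6.8404 12.8449 17.8147] v=[-1.0818 -1.3011 0.3827]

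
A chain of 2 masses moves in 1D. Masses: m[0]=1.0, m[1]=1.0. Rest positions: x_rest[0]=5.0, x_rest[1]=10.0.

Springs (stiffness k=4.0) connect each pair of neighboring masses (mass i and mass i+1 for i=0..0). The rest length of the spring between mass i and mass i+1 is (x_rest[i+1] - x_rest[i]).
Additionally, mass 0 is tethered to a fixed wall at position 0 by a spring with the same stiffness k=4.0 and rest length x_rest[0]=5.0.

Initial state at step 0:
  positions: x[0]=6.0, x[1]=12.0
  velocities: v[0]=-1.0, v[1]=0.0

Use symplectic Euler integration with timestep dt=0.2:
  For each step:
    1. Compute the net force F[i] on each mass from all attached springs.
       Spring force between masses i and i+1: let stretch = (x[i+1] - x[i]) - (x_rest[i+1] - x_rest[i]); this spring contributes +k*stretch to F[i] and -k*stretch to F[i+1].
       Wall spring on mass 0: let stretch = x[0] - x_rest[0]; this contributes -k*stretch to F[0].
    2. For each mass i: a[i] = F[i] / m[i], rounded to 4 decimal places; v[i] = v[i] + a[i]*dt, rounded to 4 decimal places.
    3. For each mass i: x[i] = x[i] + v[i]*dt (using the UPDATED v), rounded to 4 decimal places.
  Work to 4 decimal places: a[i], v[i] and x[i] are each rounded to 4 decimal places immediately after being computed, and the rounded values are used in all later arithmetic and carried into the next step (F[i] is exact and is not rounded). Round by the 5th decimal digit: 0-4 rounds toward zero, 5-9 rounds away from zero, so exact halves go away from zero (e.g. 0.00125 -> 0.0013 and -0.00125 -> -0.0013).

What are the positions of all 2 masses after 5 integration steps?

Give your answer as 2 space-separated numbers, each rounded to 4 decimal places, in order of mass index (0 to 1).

Answer: 5.2262 9.9277

Derivation:
Step 0: x=[6.0000 12.0000] v=[-1.0000 0.0000]
Step 1: x=[5.8000 11.8400] v=[-1.0000 -0.8000]
Step 2: x=[5.6384 11.5136] v=[-0.8080 -1.6320]
Step 3: x=[5.5147 11.0472] v=[-0.6186 -2.3322]
Step 4: x=[5.3938 10.4956] v=[-0.6044 -2.7582]
Step 5: x=[5.2262 9.9277] v=[-0.8380 -2.8396]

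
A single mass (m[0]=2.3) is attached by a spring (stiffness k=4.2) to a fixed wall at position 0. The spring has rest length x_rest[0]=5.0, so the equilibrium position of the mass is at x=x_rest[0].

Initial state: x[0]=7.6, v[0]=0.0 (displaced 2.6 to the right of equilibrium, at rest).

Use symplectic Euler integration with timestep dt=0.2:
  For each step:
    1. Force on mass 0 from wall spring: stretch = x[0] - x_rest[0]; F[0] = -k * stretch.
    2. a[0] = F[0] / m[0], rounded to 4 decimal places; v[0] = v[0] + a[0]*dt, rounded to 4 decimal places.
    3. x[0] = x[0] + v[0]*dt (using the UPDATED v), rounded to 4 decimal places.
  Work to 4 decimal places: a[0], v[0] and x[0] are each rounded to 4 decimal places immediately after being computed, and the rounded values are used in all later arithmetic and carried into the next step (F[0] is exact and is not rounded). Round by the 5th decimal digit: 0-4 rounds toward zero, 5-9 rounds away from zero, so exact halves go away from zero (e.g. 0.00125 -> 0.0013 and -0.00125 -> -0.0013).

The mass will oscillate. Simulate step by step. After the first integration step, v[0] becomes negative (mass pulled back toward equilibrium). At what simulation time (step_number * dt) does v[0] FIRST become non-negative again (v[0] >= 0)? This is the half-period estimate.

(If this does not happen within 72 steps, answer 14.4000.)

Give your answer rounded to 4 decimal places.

Step 0: x=[7.6000] v=[0.0000]
Step 1: x=[7.4101] v=[-0.9496]
Step 2: x=[7.0441] v=[-1.8298]
Step 3: x=[6.5288] v=[-2.5763]
Step 4: x=[5.9019] v=[-3.1346]
Step 5: x=[5.2091] v=[-3.4640]
Step 6: x=[4.5010] v=[-3.5404]
Step 7: x=[3.8294] v=[-3.3582]
Step 8: x=[3.2433] v=[-2.9307]
Step 9: x=[2.7855] v=[-2.2891]
Step 10: x=[2.4894] v=[-1.4803]
Step 11: x=[2.3767] v=[-0.5634]
Step 12: x=[2.4556] v=[0.3947]
First v>=0 after going negative at step 12, time=2.4000

Answer: 2.4000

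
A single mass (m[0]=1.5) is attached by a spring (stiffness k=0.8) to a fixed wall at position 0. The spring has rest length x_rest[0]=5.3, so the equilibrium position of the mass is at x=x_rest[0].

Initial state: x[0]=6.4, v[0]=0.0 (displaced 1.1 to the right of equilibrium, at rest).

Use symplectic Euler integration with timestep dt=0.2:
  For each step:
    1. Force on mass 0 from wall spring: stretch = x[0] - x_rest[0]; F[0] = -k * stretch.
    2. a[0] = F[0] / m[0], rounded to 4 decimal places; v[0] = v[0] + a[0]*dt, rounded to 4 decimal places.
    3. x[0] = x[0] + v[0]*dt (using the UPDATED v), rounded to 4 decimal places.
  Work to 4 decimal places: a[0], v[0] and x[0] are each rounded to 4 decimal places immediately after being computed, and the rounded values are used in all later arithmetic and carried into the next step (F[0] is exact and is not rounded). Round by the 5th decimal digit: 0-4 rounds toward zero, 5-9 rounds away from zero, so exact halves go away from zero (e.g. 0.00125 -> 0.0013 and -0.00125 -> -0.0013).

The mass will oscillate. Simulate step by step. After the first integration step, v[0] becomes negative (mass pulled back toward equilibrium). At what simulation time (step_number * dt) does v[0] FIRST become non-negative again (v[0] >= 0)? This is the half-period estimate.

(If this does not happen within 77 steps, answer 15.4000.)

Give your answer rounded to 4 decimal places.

Answer: 4.4000

Derivation:
Step 0: x=[6.4000] v=[0.0000]
Step 1: x=[6.3765] v=[-0.1173]
Step 2: x=[6.3301] v=[-0.2321]
Step 3: x=[6.2617] v=[-0.3420]
Step 4: x=[6.1728] v=[-0.4446]
Step 5: x=[6.0653] v=[-0.5377]
Step 6: x=[5.9414] v=[-0.6193]
Step 7: x=[5.8039] v=[-0.6877]
Step 8: x=[5.6556] v=[-0.7414]
Step 9: x=[5.4997] v=[-0.7793]
Step 10: x=[5.3396] v=[-0.8006]
Step 11: x=[5.1786] v=[-0.8048]
Step 12: x=[5.0202] v=[-0.7919]
Step 13: x=[4.8678] v=[-0.7621]
Step 14: x=[4.7246] v=[-0.7160]
Step 15: x=[4.5937] v=[-0.6546]
Step 16: x=[4.4778] v=[-0.5793]
Step 17: x=[4.3795] v=[-0.4916]
Step 18: x=[4.3008] v=[-0.3934]
Step 19: x=[4.2434] v=[-0.2868]
Step 20: x=[4.2086] v=[-0.1741]
Step 21: x=[4.1971] v=[-0.0577]
Step 22: x=[4.2091] v=[0.0599]
First v>=0 after going negative at step 22, time=4.4000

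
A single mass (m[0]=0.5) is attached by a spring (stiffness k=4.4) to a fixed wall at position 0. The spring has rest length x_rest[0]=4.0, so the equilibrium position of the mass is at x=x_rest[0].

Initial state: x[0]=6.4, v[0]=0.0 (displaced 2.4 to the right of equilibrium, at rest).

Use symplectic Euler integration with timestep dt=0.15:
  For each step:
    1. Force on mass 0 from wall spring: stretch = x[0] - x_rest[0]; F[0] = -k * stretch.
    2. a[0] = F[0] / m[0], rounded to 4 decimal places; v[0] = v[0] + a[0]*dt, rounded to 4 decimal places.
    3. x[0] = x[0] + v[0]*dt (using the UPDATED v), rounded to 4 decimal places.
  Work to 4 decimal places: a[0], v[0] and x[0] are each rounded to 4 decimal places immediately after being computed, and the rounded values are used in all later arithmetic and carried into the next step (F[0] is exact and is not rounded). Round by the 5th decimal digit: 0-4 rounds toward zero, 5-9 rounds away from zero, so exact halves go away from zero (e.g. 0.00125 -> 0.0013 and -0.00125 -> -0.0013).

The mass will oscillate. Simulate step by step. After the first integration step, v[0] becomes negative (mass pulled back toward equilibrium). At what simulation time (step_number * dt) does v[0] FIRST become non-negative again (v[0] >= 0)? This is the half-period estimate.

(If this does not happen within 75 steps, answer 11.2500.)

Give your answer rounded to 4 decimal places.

Step 0: x=[6.4000] v=[0.0000]
Step 1: x=[5.9248] v=[-3.1680]
Step 2: x=[5.0685] v=[-5.7087]
Step 3: x=[4.0006] v=[-7.1191]
Step 4: x=[2.9326] v=[-7.1199]
Step 5: x=[2.0760] v=[-5.7109]
Step 6: x=[1.6003] v=[-3.1712]
Step 7: x=[1.5998] v=[-0.0036]
Step 8: x=[2.0745] v=[3.1647]
First v>=0 after going negative at step 8, time=1.2000

Answer: 1.2000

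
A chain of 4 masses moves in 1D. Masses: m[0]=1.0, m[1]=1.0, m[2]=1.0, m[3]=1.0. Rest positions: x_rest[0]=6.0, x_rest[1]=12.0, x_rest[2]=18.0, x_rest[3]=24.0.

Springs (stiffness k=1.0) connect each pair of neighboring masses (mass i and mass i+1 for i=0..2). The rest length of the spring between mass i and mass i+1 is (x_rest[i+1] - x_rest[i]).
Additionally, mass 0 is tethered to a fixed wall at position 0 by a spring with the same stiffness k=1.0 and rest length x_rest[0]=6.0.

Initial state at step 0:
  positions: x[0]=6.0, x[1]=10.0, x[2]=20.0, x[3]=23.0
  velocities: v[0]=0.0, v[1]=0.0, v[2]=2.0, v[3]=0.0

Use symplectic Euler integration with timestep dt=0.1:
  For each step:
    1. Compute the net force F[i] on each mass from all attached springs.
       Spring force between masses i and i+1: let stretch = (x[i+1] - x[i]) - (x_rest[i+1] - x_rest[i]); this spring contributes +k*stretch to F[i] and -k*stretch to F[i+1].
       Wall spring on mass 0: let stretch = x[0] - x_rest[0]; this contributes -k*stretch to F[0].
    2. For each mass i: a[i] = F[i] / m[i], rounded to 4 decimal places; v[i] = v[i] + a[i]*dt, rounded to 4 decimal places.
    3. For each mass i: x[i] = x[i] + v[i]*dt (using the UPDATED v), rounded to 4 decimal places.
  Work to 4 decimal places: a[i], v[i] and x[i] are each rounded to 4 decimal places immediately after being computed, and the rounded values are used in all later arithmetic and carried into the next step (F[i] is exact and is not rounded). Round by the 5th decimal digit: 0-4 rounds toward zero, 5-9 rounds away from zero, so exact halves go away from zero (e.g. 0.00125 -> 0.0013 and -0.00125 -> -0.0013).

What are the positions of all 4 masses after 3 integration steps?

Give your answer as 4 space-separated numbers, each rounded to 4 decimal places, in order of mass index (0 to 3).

Answer: 5.8850 10.3575 20.1755 23.1830

Derivation:
Step 0: x=[6.0000 10.0000 20.0000 23.0000] v=[0.0000 0.0000 2.0000 0.0000]
Step 1: x=[5.9800 10.0600 20.1300 23.0300] v=[-0.2000 0.6000 1.3000 0.3000]
Step 2: x=[5.9410 10.1799 20.1883 23.0910] v=[-0.3900 1.1990 0.5830 0.6100]
Step 3: x=[5.8850 10.3575 20.1755 23.1830] v=[-0.5602 1.7760 -0.1276 0.9197]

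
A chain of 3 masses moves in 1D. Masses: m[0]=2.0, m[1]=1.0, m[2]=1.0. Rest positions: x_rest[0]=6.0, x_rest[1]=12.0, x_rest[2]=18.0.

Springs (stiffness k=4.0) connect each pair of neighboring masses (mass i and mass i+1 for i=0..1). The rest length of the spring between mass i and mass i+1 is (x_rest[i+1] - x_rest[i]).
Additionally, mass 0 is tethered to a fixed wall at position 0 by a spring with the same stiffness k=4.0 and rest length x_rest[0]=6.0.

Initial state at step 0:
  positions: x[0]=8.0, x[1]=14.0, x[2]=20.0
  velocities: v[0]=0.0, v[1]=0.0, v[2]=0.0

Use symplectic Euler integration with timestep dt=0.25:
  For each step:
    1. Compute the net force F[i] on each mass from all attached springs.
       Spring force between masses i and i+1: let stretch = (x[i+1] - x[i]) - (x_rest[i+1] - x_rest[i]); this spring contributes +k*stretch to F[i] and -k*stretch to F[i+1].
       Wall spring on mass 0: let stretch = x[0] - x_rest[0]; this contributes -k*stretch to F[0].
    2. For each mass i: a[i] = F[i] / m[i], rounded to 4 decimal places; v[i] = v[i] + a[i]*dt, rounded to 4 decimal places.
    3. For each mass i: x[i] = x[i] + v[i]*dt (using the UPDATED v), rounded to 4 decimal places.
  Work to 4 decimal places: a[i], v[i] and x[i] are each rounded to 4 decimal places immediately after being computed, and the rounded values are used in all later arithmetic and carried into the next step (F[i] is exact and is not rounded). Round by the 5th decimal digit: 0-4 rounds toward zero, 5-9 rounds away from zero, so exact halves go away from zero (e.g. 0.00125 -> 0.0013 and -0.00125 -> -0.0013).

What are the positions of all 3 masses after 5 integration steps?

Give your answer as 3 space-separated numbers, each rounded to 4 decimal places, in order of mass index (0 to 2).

Answer: 5.8797 12.8497 19.6910

Derivation:
Step 0: x=[8.0000 14.0000 20.0000] v=[0.0000 0.0000 0.0000]
Step 1: x=[7.7500 14.0000 20.0000] v=[-1.0000 0.0000 0.0000]
Step 2: x=[7.3125 13.9375 20.0000] v=[-1.7500 -0.2500 0.0000]
Step 3: x=[6.7891 13.7344 19.9844] v=[-2.0938 -0.8125 -0.0625]
Step 4: x=[6.2852 13.3575 19.9063] v=[-2.0157 -1.5078 -0.3125]
Step 5: x=[5.8797 12.8497 19.6910] v=[-1.6222 -2.0313 -0.8613]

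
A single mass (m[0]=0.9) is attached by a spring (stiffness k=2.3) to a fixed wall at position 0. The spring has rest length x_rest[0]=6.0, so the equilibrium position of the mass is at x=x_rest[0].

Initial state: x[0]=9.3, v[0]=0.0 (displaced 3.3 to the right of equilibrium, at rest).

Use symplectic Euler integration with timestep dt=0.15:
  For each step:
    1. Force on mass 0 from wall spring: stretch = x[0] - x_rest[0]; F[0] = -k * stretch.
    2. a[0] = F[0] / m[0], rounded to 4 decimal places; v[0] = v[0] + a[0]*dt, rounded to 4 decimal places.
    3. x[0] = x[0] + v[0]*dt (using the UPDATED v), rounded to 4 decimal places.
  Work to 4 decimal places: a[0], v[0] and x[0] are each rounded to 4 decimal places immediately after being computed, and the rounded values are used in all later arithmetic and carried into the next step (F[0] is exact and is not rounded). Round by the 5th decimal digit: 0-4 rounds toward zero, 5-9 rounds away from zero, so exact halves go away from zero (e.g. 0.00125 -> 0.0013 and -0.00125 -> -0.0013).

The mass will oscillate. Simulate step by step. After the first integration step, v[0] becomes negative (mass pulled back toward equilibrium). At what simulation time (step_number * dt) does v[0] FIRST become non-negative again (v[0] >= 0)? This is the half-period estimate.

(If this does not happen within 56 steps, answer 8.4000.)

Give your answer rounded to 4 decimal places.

Step 0: x=[9.3000] v=[0.0000]
Step 1: x=[9.1103] v=[-1.2650]
Step 2: x=[8.7417] v=[-2.4573]
Step 3: x=[8.2155] v=[-3.5083]
Step 4: x=[7.5619] v=[-4.3576]
Step 5: x=[6.8185] v=[-4.9563]
Step 6: x=[6.0280] v=[-5.2701]
Step 7: x=[5.2359] v=[-5.2808]
Step 8: x=[4.4877] v=[-4.9879]
Step 9: x=[3.8265] v=[-4.4082]
Step 10: x=[3.2903] v=[-3.5750]
Step 11: x=[2.9099] v=[-2.5363]
Step 12: x=[2.7071] v=[-1.3518]
Step 13: x=[2.6937] v=[-0.0895]
Step 14: x=[2.8704] v=[1.1779]
First v>=0 after going negative at step 14, time=2.1000

Answer: 2.1000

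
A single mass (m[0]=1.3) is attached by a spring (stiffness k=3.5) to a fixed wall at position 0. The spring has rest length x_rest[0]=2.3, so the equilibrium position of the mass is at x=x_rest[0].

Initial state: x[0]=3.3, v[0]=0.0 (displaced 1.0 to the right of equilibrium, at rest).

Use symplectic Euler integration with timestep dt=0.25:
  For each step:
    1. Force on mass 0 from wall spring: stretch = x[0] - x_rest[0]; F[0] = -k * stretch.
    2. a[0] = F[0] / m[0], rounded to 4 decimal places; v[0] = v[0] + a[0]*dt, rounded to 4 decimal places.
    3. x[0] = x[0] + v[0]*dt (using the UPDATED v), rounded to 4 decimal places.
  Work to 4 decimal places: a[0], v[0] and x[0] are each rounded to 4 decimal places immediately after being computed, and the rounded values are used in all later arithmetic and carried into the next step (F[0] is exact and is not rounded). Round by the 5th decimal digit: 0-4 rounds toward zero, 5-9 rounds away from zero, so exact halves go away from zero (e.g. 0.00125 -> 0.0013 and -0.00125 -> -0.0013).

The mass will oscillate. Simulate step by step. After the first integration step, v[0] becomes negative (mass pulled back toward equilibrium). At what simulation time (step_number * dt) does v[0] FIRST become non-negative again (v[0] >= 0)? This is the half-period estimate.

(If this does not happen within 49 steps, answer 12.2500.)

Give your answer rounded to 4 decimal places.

Answer: 2.0000

Derivation:
Step 0: x=[3.3000] v=[0.0000]
Step 1: x=[3.1317] v=[-0.6731]
Step 2: x=[2.8235] v=[-1.2329]
Step 3: x=[2.4272] v=[-1.5853]
Step 4: x=[2.0095] v=[-1.6709]
Step 5: x=[1.6407] v=[-1.4754]
Step 6: x=[1.3828] v=[-1.0317]
Step 7: x=[1.2792] v=[-0.4144]
Step 8: x=[1.3474] v=[0.2727]
First v>=0 after going negative at step 8, time=2.0000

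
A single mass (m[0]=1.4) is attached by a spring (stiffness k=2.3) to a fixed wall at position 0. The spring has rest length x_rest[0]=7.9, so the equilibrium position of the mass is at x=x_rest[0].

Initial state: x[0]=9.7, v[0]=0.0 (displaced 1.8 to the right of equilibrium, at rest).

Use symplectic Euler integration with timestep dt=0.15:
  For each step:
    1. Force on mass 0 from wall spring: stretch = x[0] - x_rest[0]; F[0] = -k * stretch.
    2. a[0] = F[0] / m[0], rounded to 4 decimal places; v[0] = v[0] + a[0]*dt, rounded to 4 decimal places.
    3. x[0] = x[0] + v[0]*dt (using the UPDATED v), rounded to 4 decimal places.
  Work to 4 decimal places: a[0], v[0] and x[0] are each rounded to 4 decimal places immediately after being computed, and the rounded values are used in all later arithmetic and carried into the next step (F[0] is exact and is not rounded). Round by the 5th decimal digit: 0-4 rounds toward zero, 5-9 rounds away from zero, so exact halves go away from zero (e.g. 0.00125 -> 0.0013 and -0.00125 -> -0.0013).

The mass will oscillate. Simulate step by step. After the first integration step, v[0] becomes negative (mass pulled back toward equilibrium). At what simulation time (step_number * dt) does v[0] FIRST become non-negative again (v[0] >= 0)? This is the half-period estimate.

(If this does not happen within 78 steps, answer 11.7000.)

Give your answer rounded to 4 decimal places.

Step 0: x=[9.7000] v=[0.0000]
Step 1: x=[9.6335] v=[-0.4436]
Step 2: x=[9.5029] v=[-0.8708]
Step 3: x=[9.3130] v=[-1.2658]
Step 4: x=[9.0709] v=[-1.6140]
Step 5: x=[8.7855] v=[-1.9025]
Step 6: x=[8.4674] v=[-2.1207]
Step 7: x=[8.1283] v=[-2.2605]
Step 8: x=[7.7808] v=[-2.3168]
Step 9: x=[7.4377] v=[-2.2874]
Step 10: x=[7.1117] v=[-2.1735]
Step 11: x=[6.8148] v=[-1.9792]
Step 12: x=[6.5580] v=[-1.7118]
Step 13: x=[6.3508] v=[-1.3811]
Step 14: x=[6.2009] v=[-0.9993]
Step 15: x=[6.1138] v=[-0.5806]
Step 16: x=[6.0927] v=[-0.1404]
Step 17: x=[6.1385] v=[0.3050]
First v>=0 after going negative at step 17, time=2.5500

Answer: 2.5500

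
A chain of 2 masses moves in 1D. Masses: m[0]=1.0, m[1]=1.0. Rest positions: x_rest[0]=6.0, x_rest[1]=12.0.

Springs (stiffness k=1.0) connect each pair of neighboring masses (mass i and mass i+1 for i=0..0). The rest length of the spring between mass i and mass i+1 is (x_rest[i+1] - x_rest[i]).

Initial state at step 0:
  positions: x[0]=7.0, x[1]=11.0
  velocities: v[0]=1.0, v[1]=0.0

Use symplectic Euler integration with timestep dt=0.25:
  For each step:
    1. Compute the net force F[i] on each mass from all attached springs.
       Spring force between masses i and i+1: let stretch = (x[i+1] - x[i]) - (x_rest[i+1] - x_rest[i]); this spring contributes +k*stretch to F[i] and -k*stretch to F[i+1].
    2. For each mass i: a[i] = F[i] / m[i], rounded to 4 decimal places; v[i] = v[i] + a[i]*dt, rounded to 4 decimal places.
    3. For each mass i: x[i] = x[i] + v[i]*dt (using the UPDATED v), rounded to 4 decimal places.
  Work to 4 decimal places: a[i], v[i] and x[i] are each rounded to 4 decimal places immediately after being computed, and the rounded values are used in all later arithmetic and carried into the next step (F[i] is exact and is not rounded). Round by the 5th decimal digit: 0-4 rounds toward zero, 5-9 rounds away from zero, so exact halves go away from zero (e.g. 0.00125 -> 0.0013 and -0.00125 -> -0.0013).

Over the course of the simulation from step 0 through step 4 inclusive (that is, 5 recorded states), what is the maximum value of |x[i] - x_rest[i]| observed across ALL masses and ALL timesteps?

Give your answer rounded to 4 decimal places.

Step 0: x=[7.0000 11.0000] v=[1.0000 0.0000]
Step 1: x=[7.1250 11.1250] v=[0.5000 0.5000]
Step 2: x=[7.1250 11.3750] v=[0.0000 1.0000]
Step 3: x=[7.0156 11.7344] v=[-0.4375 1.4375]
Step 4: x=[6.8262 12.1739] v=[-0.7578 1.7578]
Max displacement = 1.1250

Answer: 1.1250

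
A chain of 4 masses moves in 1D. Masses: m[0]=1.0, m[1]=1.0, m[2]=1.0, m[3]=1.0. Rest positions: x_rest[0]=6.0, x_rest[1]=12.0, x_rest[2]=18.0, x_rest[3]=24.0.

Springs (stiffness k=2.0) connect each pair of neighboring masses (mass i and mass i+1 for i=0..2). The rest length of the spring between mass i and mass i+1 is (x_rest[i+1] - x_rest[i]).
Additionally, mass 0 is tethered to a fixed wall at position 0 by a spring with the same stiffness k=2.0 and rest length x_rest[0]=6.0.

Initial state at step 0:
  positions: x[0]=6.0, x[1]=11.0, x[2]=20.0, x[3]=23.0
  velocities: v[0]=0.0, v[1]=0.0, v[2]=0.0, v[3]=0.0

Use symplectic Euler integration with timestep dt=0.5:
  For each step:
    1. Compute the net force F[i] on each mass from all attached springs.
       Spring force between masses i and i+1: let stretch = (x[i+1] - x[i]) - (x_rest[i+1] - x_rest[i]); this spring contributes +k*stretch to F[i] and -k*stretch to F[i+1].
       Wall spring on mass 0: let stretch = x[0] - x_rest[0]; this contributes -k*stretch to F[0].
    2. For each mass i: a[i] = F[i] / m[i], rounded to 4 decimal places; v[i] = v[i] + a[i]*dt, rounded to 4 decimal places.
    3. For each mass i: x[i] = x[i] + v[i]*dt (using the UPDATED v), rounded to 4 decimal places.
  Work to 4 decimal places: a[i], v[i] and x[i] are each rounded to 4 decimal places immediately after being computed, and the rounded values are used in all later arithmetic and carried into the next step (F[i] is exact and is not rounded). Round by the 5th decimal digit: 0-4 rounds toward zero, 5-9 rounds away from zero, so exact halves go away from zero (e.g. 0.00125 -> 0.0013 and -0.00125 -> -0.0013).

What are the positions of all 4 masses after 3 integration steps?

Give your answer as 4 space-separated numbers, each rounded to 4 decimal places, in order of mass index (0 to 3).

Step 0: x=[6.0000 11.0000 20.0000 23.0000] v=[0.0000 0.0000 0.0000 0.0000]
Step 1: x=[5.5000 13.0000 17.0000 24.5000] v=[-1.0000 4.0000 -6.0000 3.0000]
Step 2: x=[6.0000 13.2500 15.7500 25.2500] v=[1.0000 0.5000 -2.5000 1.5000]
Step 3: x=[7.1250 11.1250 18.0000 24.2500] v=[2.2500 -4.2500 4.5000 -2.0000]

Answer: 7.1250 11.1250 18.0000 24.2500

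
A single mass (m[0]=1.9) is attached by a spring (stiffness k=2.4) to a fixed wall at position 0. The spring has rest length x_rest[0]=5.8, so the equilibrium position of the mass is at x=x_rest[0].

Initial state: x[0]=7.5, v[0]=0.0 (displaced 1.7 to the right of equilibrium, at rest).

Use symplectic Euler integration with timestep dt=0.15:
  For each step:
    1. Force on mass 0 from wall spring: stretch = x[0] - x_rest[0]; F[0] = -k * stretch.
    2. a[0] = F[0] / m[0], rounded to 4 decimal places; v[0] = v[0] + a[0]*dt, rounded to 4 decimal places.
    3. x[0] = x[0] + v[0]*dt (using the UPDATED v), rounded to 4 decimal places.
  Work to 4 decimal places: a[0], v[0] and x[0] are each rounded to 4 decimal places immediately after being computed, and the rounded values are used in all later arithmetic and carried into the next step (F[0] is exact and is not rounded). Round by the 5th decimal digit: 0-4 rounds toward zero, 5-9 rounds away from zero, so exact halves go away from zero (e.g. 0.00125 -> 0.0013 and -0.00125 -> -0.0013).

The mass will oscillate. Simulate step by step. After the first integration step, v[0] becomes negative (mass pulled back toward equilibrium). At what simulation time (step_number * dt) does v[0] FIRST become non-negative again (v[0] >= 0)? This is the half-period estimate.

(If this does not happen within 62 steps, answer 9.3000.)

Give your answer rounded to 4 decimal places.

Step 0: x=[7.5000] v=[0.0000]
Step 1: x=[7.4517] v=[-0.3221]
Step 2: x=[7.3564] v=[-0.6351]
Step 3: x=[7.2169] v=[-0.9300]
Step 4: x=[7.0371] v=[-1.1985]
Step 5: x=[6.8222] v=[-1.4329]
Step 6: x=[6.5782] v=[-1.6266]
Step 7: x=[6.3121] v=[-1.7741]
Step 8: x=[6.0314] v=[-1.8711]
Step 9: x=[5.7442] v=[-1.9149]
Step 10: x=[5.4586] v=[-1.9043]
Step 11: x=[5.1827] v=[-1.8396]
Step 12: x=[4.9243] v=[-1.7226]
Step 13: x=[4.6908] v=[-1.5567]
Step 14: x=[4.4888] v=[-1.3465]
Step 15: x=[4.3241] v=[-1.0981]
Step 16: x=[4.2013] v=[-0.8185]
Step 17: x=[4.1240] v=[-0.5156]
Step 18: x=[4.0943] v=[-0.1980]
Step 19: x=[4.1131] v=[0.1252]
First v>=0 after going negative at step 19, time=2.8500

Answer: 2.8500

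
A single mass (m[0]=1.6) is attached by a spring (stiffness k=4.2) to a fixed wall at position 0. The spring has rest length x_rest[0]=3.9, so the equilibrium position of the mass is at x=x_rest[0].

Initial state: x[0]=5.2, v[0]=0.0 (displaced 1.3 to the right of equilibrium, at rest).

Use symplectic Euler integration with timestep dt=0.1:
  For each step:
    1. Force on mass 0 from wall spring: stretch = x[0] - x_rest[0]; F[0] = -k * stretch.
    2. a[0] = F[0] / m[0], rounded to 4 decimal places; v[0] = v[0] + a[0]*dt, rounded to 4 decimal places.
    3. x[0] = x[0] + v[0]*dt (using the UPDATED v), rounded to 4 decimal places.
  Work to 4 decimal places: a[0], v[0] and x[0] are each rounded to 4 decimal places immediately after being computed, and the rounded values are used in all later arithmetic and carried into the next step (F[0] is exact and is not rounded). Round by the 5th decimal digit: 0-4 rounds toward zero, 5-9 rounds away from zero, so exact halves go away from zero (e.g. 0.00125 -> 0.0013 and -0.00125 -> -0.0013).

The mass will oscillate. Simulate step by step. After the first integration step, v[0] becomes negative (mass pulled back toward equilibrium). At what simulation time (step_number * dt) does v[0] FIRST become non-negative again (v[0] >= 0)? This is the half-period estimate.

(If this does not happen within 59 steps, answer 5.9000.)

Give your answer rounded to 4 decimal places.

Answer: 2.0000

Derivation:
Step 0: x=[5.2000] v=[0.0000]
Step 1: x=[5.1659] v=[-0.3413]
Step 2: x=[5.0985] v=[-0.6736]
Step 3: x=[4.9997] v=[-0.9882]
Step 4: x=[4.8720] v=[-1.2769]
Step 5: x=[4.7188] v=[-1.5321]
Step 6: x=[4.5441] v=[-1.7470]
Step 7: x=[4.3525] v=[-1.9161]
Step 8: x=[4.1490] v=[-2.0349]
Step 9: x=[3.9390] v=[-2.1003]
Step 10: x=[3.7280] v=[-2.1105]
Step 11: x=[3.5215] v=[-2.0654]
Step 12: x=[3.3249] v=[-1.9660]
Step 13: x=[3.1434] v=[-1.8150]
Step 14: x=[2.9818] v=[-1.6164]
Step 15: x=[2.8443] v=[-1.3754]
Step 16: x=[2.7345] v=[-1.0983]
Step 17: x=[2.6553] v=[-0.7924]
Step 18: x=[2.6087] v=[-0.4657]
Step 19: x=[2.5960] v=[-0.1267]
Step 20: x=[2.6176] v=[0.2156]
First v>=0 after going negative at step 20, time=2.0000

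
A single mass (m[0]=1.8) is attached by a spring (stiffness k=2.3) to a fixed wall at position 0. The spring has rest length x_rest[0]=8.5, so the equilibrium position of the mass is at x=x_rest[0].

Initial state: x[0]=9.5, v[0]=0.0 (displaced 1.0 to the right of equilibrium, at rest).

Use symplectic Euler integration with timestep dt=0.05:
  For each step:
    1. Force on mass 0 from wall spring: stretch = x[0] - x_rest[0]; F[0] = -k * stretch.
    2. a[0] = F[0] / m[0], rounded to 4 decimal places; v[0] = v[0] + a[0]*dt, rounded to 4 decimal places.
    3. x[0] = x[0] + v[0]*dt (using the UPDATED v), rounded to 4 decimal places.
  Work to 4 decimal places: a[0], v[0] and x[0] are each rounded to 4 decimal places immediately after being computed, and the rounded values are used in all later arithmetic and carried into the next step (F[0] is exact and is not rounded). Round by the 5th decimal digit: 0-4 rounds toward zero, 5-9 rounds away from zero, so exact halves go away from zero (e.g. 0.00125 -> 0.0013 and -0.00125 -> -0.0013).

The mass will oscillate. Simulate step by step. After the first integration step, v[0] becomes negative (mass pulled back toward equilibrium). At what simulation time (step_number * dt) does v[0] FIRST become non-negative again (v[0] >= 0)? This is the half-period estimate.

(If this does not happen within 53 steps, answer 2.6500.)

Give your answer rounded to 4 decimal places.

Answer: 2.6500

Derivation:
Step 0: x=[9.5000] v=[0.0000]
Step 1: x=[9.4968] v=[-0.0639]
Step 2: x=[9.4904] v=[-0.1276]
Step 3: x=[9.4809] v=[-0.1909]
Step 4: x=[9.4682] v=[-0.2536]
Step 5: x=[9.4524] v=[-0.3155]
Step 6: x=[9.4336] v=[-0.3764]
Step 7: x=[9.4118] v=[-0.4360]
Step 8: x=[9.3871] v=[-0.4943]
Step 9: x=[9.3596] v=[-0.5510]
Step 10: x=[9.3293] v=[-0.6059]
Step 11: x=[9.2964] v=[-0.6589]
Step 12: x=[9.2609] v=[-0.7098]
Step 13: x=[9.2230] v=[-0.7584]
Step 14: x=[9.1828] v=[-0.8046]
Step 15: x=[9.1404] v=[-0.8482]
Step 16: x=[9.0959] v=[-0.8891]
Step 17: x=[9.0495] v=[-0.9272]
Step 18: x=[9.0014] v=[-0.9623]
Step 19: x=[8.9517] v=[-0.9943]
Step 20: x=[8.9005] v=[-1.0232]
Step 21: x=[8.8481] v=[-1.0488]
Step 22: x=[8.7946] v=[-1.0710]
Step 23: x=[8.7401] v=[-1.0898]
Step 24: x=[8.6848] v=[-1.1051]
Step 25: x=[8.6290] v=[-1.1169]
Step 26: x=[8.5727] v=[-1.1251]
Step 27: x=[8.5162] v=[-1.1297]
Step 28: x=[8.4597] v=[-1.1307]
Step 29: x=[8.4033] v=[-1.1281]
Step 30: x=[8.3472] v=[-1.1219]
Step 31: x=[8.2916] v=[-1.1121]
Step 32: x=[8.2367] v=[-1.0988]
Step 33: x=[8.1826] v=[-1.0820]
Step 34: x=[8.1295] v=[-1.0617]
Step 35: x=[8.0776] v=[-1.0380]
Step 36: x=[8.0271] v=[-1.0110]
Step 37: x=[7.9781] v=[-0.9808]
Step 38: x=[7.9307] v=[-0.9475]
Step 39: x=[7.8851] v=[-0.9111]
Step 40: x=[7.8415] v=[-0.8718]
Step 41: x=[7.8000] v=[-0.8297]
Step 42: x=[7.7608] v=[-0.7850]
Step 43: x=[7.7239] v=[-0.7378]
Step 44: x=[7.6895] v=[-0.6882]
Step 45: x=[7.6577] v=[-0.6364]
Step 46: x=[7.6286] v=[-0.5826]
Step 47: x=[7.6023] v=[-0.5269]
Step 48: x=[7.5788] v=[-0.4695]
Step 49: x=[7.5583] v=[-0.4106]
Step 50: x=[7.5408] v=[-0.3504]
Step 51: x=[7.5263] v=[-0.2891]
Step 52: x=[7.5150] v=[-0.2269]
Step 53: x=[7.5068] v=[-0.1640]
v[0] did not become non-negative within 53 steps; using fallback time=2.6500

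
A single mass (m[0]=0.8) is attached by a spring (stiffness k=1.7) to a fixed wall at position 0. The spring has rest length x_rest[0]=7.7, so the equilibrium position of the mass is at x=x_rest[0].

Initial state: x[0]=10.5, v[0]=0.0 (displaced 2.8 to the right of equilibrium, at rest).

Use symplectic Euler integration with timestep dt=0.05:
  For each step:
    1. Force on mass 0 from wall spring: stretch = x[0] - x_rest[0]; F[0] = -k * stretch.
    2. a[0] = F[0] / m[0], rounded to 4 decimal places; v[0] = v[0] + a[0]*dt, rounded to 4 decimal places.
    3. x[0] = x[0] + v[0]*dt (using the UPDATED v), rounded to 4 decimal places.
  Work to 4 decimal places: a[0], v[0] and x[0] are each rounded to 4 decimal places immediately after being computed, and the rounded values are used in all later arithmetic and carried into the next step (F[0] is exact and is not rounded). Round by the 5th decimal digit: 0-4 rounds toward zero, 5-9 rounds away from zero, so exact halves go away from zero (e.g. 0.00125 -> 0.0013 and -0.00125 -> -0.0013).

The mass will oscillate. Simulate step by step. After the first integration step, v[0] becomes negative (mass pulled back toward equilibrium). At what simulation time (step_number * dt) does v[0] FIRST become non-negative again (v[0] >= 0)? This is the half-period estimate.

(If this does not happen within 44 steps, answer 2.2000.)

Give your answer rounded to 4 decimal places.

Step 0: x=[10.5000] v=[0.0000]
Step 1: x=[10.4851] v=[-0.2975]
Step 2: x=[10.4554] v=[-0.5934]
Step 3: x=[10.4111] v=[-0.8862]
Step 4: x=[10.3524] v=[-1.1743]
Step 5: x=[10.2796] v=[-1.4561]
Step 6: x=[10.1931] v=[-1.7302]
Step 7: x=[10.0933] v=[-1.9951]
Step 8: x=[9.9808] v=[-2.2494]
Step 9: x=[9.8562] v=[-2.4917]
Step 10: x=[9.7202] v=[-2.7208]
Step 11: x=[9.5734] v=[-2.9354]
Step 12: x=[9.4167] v=[-3.1345]
Step 13: x=[9.2509] v=[-3.3169]
Step 14: x=[9.0768] v=[-3.4817]
Step 15: x=[8.8954] v=[-3.6280]
Step 16: x=[8.7077] v=[-3.7550]
Step 17: x=[8.5146] v=[-3.8621]
Step 18: x=[8.3172] v=[-3.9487]
Step 19: x=[8.1165] v=[-4.0143]
Step 20: x=[7.9136] v=[-4.0586]
Step 21: x=[7.7095] v=[-4.0813]
Step 22: x=[7.5054] v=[-4.0823]
Step 23: x=[7.3023] v=[-4.0616]
Step 24: x=[7.1013] v=[-4.0193]
Step 25: x=[6.9035] v=[-3.9557]
Step 26: x=[6.7099] v=[-3.8711]
Step 27: x=[6.5216] v=[-3.7659]
Step 28: x=[6.3396] v=[-3.6407]
Step 29: x=[6.1648] v=[-3.4962]
Step 30: x=[5.9981] v=[-3.3331]
Step 31: x=[5.8405] v=[-3.1523]
Step 32: x=[5.6928] v=[-2.9547]
Step 33: x=[5.5557] v=[-2.7414]
Step 34: x=[5.4300] v=[-2.5136]
Step 35: x=[5.3164] v=[-2.2724]
Step 36: x=[5.2154] v=[-2.0191]
Step 37: x=[5.1276] v=[-1.7551]
Step 38: x=[5.0535] v=[-1.4818]
Step 39: x=[4.9935] v=[-1.2006]
Step 40: x=[4.9479] v=[-0.9130]
Step 41: x=[4.9169] v=[-0.6206]
Step 42: x=[4.9007] v=[-0.3249]
Step 43: x=[4.8993] v=[-0.0275]
Step 44: x=[4.9128] v=[0.2701]
First v>=0 after going negative at step 44, time=2.2000

Answer: 2.2000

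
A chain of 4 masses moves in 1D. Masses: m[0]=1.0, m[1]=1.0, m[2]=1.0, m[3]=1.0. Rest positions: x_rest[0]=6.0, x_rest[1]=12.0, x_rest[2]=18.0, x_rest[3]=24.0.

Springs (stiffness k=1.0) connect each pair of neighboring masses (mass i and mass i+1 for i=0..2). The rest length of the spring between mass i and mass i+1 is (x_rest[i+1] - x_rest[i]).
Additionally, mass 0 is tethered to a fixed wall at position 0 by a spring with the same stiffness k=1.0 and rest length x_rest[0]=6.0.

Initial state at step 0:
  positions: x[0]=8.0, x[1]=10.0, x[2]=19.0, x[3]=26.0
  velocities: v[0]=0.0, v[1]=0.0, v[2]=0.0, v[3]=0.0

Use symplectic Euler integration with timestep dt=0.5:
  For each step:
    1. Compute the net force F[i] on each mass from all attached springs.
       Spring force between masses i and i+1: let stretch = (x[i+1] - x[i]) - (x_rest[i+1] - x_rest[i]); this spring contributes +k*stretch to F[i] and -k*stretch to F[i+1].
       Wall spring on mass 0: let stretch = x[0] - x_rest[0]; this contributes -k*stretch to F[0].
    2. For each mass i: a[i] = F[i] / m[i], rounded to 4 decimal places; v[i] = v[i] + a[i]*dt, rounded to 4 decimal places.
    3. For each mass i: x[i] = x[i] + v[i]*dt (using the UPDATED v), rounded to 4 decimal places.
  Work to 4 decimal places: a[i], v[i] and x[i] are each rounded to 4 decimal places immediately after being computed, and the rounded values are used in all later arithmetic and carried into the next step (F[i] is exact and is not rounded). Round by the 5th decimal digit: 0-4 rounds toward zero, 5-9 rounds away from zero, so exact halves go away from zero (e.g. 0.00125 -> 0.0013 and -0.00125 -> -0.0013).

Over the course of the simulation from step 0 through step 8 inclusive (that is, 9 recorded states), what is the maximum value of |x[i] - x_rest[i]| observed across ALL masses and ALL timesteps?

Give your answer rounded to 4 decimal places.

Step 0: x=[8.0000 10.0000 19.0000 26.0000] v=[0.0000 0.0000 0.0000 0.0000]
Step 1: x=[6.5000 11.7500 18.5000 25.7500] v=[-3.0000 3.5000 -1.0000 -0.5000]
Step 2: x=[4.6875 13.8750 18.1250 25.1875] v=[-3.6250 4.2500 -0.7500 -1.1250]
Step 3: x=[4.0000 14.7657 18.4532 24.3594] v=[-1.3750 1.7813 0.6563 -1.6563]
Step 4: x=[5.0040 13.8868 19.3361 23.5547] v=[2.0079 -1.7578 1.7657 -1.6094]
Step 5: x=[6.9777 12.1495 19.9113 23.1954] v=[3.9473 -3.4746 1.1504 -0.7187]
Step 6: x=[8.4999 11.0597 19.3671 23.5151] v=[3.0444 -2.1796 -1.0885 0.6393]
Step 7: x=[8.5371 11.4068 17.7830 24.2978] v=[0.0744 0.6942 -3.1682 1.5653]
Step 8: x=[7.1575 12.6306 16.2336 24.9518] v=[-2.7593 2.4475 -3.0989 1.3079]
Max displacement = 2.7657

Answer: 2.7657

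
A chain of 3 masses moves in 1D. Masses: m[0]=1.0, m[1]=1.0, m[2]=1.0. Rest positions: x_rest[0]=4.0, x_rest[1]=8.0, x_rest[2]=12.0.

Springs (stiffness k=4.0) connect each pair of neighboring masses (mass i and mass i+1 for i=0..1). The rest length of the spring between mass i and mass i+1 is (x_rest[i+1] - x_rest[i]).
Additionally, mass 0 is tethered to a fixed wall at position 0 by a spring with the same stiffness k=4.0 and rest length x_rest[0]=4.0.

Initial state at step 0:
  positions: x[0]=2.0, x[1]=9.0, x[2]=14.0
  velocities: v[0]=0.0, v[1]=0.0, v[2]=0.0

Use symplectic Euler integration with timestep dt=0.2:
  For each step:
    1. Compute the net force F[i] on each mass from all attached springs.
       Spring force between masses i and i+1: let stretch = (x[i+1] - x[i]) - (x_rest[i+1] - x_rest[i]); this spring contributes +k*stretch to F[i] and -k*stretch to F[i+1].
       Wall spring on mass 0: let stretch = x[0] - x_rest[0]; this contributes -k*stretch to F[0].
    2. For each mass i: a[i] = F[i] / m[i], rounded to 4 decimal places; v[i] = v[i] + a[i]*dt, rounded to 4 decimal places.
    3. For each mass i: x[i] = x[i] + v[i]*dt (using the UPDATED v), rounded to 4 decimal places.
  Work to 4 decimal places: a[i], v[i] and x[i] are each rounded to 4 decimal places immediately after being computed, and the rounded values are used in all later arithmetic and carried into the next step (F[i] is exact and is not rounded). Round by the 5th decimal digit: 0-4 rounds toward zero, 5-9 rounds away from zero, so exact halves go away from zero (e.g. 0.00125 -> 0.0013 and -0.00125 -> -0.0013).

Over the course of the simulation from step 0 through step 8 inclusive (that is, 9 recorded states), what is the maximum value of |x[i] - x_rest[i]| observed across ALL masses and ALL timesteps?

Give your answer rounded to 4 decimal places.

Answer: 2.3994

Derivation:
Step 0: x=[2.0000 9.0000 14.0000] v=[0.0000 0.0000 0.0000]
Step 1: x=[2.8000 8.6800 13.8400] v=[4.0000 -1.6000 -0.8000]
Step 2: x=[4.0928 8.2448 13.4944] v=[6.4640 -2.1760 -1.7280]
Step 3: x=[5.3951 7.9852 12.9489] v=[6.5114 -1.2979 -2.7277]
Step 4: x=[6.2486 8.1054 12.2492] v=[4.2674 0.6010 -3.4987]
Step 5: x=[6.3994 8.5915 11.5265] v=[0.7540 2.4306 -3.6137]
Step 6: x=[5.8770 9.1965 10.9742] v=[-2.6118 3.0249 -2.7617]
Step 7: x=[4.9454 9.5548 10.7774] v=[-4.6578 1.7915 -0.9839]
Step 8: x=[3.9601 9.3712 11.0250] v=[-4.9266 -0.9179 1.2380]
Max displacement = 2.3994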